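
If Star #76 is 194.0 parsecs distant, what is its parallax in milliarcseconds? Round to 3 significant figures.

5.15 mas

p = 1/d = 1/194 = 0.0051546 arcsec.
= 0.0051546 × 1000 = 5.1546 mas.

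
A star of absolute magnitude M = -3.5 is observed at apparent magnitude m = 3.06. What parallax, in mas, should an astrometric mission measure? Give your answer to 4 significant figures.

4.875 mas

m − M = 3.06 − (-3.5) = 6.56.
d = 10^((m−M)/5 + 1) = 10^2.312 = 205.12 pc.
p = 1/d = 1/205.12 = 0.0048752 arcsec = 4.8752 mas.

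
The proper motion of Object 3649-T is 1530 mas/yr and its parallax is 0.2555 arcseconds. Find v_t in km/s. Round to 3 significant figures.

d = 1/p = 1/0.2555″ = 3.9139 pc.
μ = 1530 mas/yr = 1.53 ″/yr.
v_t = 4.74 × μ × d = 4.74 × 1.53 × 3.9139 = 28.384 km/s.

28.4 km/s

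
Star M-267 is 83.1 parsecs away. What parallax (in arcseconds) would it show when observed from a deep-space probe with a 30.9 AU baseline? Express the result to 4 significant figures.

0.3718 arcsec

p (arcsec) = B (AU) / d (pc).
p = 30.9 / 83.1 = 0.37184 arcsec.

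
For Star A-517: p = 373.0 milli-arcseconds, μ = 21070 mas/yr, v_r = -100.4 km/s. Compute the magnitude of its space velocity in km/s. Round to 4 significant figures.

d = 1/p = 1/0.3730″ = 2.681 pc.
μ = 21070 mas/yr = 21.07 ″/yr.
v_t = 4.740 μ d = 4.740 × 21.07 × 2.681 = 267.76 km/s.
v = √(v_r² + v_t²) = √((-100.4)² + 267.76²) = √81775.6 = 285.96 km/s.

286.0 km/s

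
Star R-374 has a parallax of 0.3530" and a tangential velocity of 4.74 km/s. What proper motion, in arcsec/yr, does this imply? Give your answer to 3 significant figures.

d = 1/p = 1/0.3530″ = 2.8329 pc.
μ = v_t / (4.74 d) = 4.74 / (4.74 × 2.8329) = 4.74 / 13.428 = 0.35299 ″/yr.

0.353 arcsec/yr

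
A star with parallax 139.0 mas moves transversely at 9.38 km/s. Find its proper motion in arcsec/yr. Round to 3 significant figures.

d = 1/p = 1/0.1390″ = 7.1942 pc.
μ = v_t / (4.74 d) = 9.38 / (4.74 × 7.1942) = 9.38 / 34.101 = 0.27507 ″/yr.

0.275 arcsec/yr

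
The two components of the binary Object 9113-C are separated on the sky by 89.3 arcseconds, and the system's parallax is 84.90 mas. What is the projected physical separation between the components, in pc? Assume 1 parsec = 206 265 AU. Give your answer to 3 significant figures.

d = 1/p = 1/0.08490″ = 11.779 pc.
At distance d (pc), an angle of θ arcsec spans θ·d AU: s = 89.3 × 11.779 = 1051.9 AU.
= 1051.9 / 206265 = 0.0050998 pc.

0.00510 pc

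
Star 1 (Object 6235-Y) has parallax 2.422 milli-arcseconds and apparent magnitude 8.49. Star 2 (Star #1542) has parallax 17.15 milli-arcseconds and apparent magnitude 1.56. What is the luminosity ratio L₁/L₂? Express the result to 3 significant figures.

d₁ = 1/p₁ = 1/0.002422″ = 412.88 pc; d₂ = 1/p₂ = 1/0.01715″ = 58.309 pc.
M₁ = m₁ − 5 log₁₀ d₁ + 5 = 8.49 − 13.0791 + 5 = 0.4109.
M₂ = 1.56 − 8.8287 + 5 = -2.2687.
L₁/L₂ = 10^(0.4(M₂ − M₁)) = 10^(0.4 × (-2.6796)) = 10^(-1.07184) = 0.084754.

L₁/L₂ = 0.0848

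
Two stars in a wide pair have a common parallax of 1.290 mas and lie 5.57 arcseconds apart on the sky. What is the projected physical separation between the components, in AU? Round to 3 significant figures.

d = 1/p = 1/0.001290″ = 775.19 pc.
At distance d (pc), an angle of θ arcsec spans θ·d AU: s = 5.57 × 775.19 = 4317.8 AU.

4320 AU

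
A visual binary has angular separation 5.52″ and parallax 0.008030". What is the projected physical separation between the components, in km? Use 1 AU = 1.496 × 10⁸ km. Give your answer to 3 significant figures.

d = 1/p = 1/0.008030″ = 124.53 pc.
At distance d (pc), an angle of θ arcsec spans θ·d AU: s = 5.52 × 124.53 = 687.41 AU.
= 687.41 × 1.496 × 10⁸ km = 1.0284 × 10^11 km.

1.03 × 10^11 km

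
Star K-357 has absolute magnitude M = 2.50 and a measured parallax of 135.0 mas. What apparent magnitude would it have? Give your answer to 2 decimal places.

d = 1/p = 1/0.1350″ = 7.4074 pc.
m − M = 5 log₁₀ d − 5 = 5 log₁₀(7.4074) − 5 = 4.3483 − 5 = -0.6517.
m = M + (m − M) = 2.50 + (-0.6517) = 1.85.

m = 1.85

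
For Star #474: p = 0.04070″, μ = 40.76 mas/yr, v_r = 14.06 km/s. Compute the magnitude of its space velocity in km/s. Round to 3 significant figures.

14.8 km/s

d = 1/p = 1/0.04070″ = 24.57 pc.
μ = 40.76 mas/yr = 0.04076 ″/yr.
v_t = 4.740 μ d = 4.740 × 0.04076 × 24.57 = 4.747 km/s.
v = √(v_r² + v_t²) = √(14.06² + 4.747²) = √220.218 = 14.84 km/s.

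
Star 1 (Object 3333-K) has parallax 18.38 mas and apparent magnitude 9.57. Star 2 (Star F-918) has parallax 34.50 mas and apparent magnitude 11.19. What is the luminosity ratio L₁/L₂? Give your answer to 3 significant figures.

L₁/L₂ = 15.7

d₁ = 1/p₁ = 1/0.01838″ = 54.407 pc; d₂ = 1/p₂ = 1/0.03450″ = 28.986 pc.
M₁ = m₁ − 5 log₁₀ d₁ + 5 = 9.57 − 8.6783 + 5 = 5.8917.
M₂ = 11.19 − 7.3109 + 5 = 8.8791.
L₁/L₂ = 10^(0.4(M₂ − M₁)) = 10^(0.4 × 2.9874) = 10^1.19496 = 15.666.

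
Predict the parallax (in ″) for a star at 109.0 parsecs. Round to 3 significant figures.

0.00917 ″

p = 1/d = 1/109 = 0.0091743 arcsec.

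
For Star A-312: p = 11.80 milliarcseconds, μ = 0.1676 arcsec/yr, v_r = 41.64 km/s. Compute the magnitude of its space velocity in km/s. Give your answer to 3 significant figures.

79.2 km/s

d = 1/p = 1/0.01180″ = 84.746 pc.
v_t = 4.740 μ d = 4.740 × 0.1676 × 84.746 = 67.324 km/s.
v = √(v_r² + v_t²) = √(41.64² + 67.324²) = √6266.41 = 79.161 km/s.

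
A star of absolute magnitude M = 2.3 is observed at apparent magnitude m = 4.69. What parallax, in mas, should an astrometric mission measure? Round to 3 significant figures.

33.3 mas

m − M = 4.69 − 2.3 = 2.39.
d = 10^((m−M)/5 + 1) = 10^1.478 = 30.061 pc.
p = 1/d = 1/30.061 = 0.033266 arcsec = 33.266 mas.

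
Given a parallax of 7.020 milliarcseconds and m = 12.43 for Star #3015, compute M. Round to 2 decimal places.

M = 6.66

d = 1/p = 1/0.007020″ = 142.45 pc.
m − M = 5 log₁₀(142.45) − 5 = 10.7683 − 5 = 5.7683.
M = m − (m − M) = 12.43 − 5.7683 = 6.66.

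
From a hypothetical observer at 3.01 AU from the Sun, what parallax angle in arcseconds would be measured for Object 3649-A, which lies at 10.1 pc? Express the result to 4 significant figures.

p (arcsec) = B (AU) / d (pc).
p = 3.01 / 10.1 = 0.29802 arcsec.

0.2980 arcsec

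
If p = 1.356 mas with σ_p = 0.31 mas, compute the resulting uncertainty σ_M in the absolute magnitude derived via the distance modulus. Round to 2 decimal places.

M = m − 5 log₁₀ d + 5 = m + 5 log₁₀ p + 5, so ∂M/∂p = 5/(p ln 10).
σ_M = (5/ln 10) · (σ_p/p) = 2.1715 × 0.31/1.356 = 2.1715 × 0.22861 = 0.49643.

σ_M = 0.50 mag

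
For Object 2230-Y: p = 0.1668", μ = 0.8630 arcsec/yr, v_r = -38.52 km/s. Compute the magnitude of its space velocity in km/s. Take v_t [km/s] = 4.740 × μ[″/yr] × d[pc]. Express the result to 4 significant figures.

45.66 km/s

d = 1/p = 1/0.1668″ = 5.9952 pc.
v_t = 4.740 μ d = 4.740 × 0.8630 × 5.9952 = 24.524 km/s.
v = √(v_r² + v_t²) = √((-38.52)² + 24.524²) = √2085.22 = 45.664 km/s.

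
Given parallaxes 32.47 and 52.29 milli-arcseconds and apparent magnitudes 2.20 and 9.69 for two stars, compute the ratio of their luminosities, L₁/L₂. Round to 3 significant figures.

L₁/L₂ = 2570

d₁ = 1/p₁ = 1/0.03247″ = 30.798 pc; d₂ = 1/p₂ = 1/0.05229″ = 19.124 pc.
M₁ = m₁ − 5 log₁₀ d₁ + 5 = 2.20 − 7.4426 + 5 = -0.2426.
M₂ = 9.69 − 6.4079 + 5 = 8.2821.
L₁/L₂ = 10^(0.4(M₂ − M₁)) = 10^(0.4 × 8.5247) = 10^3.40988 = 2569.7.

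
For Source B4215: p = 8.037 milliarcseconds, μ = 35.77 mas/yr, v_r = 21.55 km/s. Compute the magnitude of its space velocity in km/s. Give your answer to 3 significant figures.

30.2 km/s

d = 1/p = 1/0.008037″ = 124.42 pc.
μ = 35.77 mas/yr = 0.03577 ″/yr.
v_t = 4.740 μ d = 4.740 × 0.03577 × 124.42 = 21.095 km/s.
v = √(v_r² + v_t²) = √(21.55² + 21.095²) = √909.402 = 30.156 km/s.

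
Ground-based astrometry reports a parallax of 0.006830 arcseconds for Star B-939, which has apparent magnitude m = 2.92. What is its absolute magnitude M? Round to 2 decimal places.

M = -2.91

d = 1/p = 1/0.006830″ = 146.41 pc.
m − M = 5 log₁₀(146.41) − 5 = 10.8279 − 5 = 5.8279.
M = m − (m − M) = 2.92 − 5.8279 = -2.91.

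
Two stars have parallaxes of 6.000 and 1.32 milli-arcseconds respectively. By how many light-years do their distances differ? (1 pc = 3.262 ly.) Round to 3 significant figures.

d_A = 1/0.006000″ = 166.67 pc; d_B = 1/0.001320″ = 757.58 pc.
|d_B − d_A| = |757.58 − 166.67| = 590.91 pc = 590.91 × 3.262 ly = 1927.5 ly.

1930 ly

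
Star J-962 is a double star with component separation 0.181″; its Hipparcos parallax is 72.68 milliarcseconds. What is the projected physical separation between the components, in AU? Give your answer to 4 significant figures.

2.490 AU

d = 1/p = 1/0.07268″ = 13.759 pc.
At distance d (pc), an angle of θ arcsec spans θ·d AU: s = 0.181 × 13.759 = 2.4904 AU.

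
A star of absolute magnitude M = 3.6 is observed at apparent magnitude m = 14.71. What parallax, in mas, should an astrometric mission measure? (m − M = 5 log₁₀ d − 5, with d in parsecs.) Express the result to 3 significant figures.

0.600 mas

m − M = 14.71 − 3.6 = 11.11.
d = 10^((m−M)/5 + 1) = 10^3.222 = 1667.2 pc.
p = 1/d = 1/1667.2 = 0.00059981 arcsec = 0.59981 mas.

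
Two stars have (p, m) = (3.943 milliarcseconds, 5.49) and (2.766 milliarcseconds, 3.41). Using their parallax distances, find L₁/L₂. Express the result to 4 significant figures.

d₁ = 1/p₁ = 1/0.003943″ = 253.61 pc; d₂ = 1/p₂ = 1/0.002766″ = 361.53 pc.
M₁ = m₁ − 5 log₁₀ d₁ + 5 = 5.49 − 12.0208 + 5 = -1.5308.
M₂ = 3.41 − 12.7907 + 5 = -4.3807.
L₁/L₂ = 10^(0.4(M₂ − M₁)) = 10^(0.4 × (-2.8499)) = 10^(-1.13996) = 0.07245.

L₁/L₂ = 0.07245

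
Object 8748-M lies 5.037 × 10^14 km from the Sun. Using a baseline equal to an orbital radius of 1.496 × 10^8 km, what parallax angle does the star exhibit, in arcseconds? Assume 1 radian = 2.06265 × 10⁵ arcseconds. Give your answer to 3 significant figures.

θ ≈ B/d = (1.496 × 10^8) / (5.037 × 10^14) = 2.9700 × 10^-7 rad.
In arcseconds: 2.9700 × 10^-7 × 206265 = 0.061261″.

0.0613 arcsec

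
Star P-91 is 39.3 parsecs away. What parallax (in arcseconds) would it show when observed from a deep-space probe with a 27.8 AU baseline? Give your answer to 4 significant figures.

0.7074 arcsec

p (arcsec) = B (AU) / d (pc).
p = 27.8 / 39.3 = 0.70738 arcsec.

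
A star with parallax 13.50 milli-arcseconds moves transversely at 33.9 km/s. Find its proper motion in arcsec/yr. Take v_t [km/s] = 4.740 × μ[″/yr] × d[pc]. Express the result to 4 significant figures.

0.09655 arcsec/yr

d = 1/p = 1/0.01350″ = 74.074 pc.
μ = v_t / (4.74 d) = 33.9 / (4.74 × 74.074) = 33.9 / 351.11 = 0.096551 ″/yr.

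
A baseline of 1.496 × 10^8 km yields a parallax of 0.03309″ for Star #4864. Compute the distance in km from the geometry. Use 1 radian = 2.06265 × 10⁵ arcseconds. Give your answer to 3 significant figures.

9.33 × 10^14 km

θ = 0.03309″ = 0.03309/206265 = 1.6042 × 10^-7 rad.
d = B/θ = (1.496 × 10^8) / (1.6042 × 10^-7) = 9.3255 × 10^14 km.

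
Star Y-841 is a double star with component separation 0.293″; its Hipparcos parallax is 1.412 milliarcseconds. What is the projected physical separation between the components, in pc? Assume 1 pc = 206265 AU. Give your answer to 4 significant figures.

d = 1/p = 1/0.001412″ = 708.22 pc.
At distance d (pc), an angle of θ arcsec spans θ·d AU: s = 0.293 × 708.22 = 207.51 AU.
= 207.51 / 206265 = 0.0010060 pc.

0.001006 pc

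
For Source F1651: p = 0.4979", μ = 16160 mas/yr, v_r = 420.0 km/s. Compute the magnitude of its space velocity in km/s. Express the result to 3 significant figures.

d = 1/p = 1/0.4979″ = 2.0084 pc.
μ = 16160 mas/yr = 16.16 ″/yr.
v_t = 4.740 μ d = 4.740 × 16.16 × 2.0084 = 153.84 km/s.
v = √(v_r² + v_t²) = √(420.0² + 153.84²) = √200067 = 447.29 km/s.

447 km/s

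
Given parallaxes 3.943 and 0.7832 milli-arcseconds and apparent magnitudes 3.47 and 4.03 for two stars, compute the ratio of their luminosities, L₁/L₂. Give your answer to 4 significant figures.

d₁ = 1/p₁ = 1/0.003943″ = 253.61 pc; d₂ = 1/p₂ = 1/0.0007832″ = 1276.8 pc.
M₁ = m₁ − 5 log₁₀ d₁ + 5 = 3.47 − 12.0208 + 5 = -3.5508.
M₂ = 4.03 − 15.5306 + 5 = -6.5006.
L₁/L₂ = 10^(0.4(M₂ − M₁)) = 10^(0.4 × (-2.9498)) = 10^(-1.17992) = 0.066082.

L₁/L₂ = 0.06608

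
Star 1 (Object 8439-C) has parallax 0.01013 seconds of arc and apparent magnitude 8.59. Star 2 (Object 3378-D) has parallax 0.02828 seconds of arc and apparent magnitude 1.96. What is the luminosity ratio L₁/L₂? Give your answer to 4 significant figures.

d₁ = 1/p₁ = 1/0.01013″ = 98.717 pc; d₂ = 1/p₂ = 1/0.02828″ = 35.361 pc.
M₁ = m₁ − 5 log₁₀ d₁ + 5 = 8.59 − 9.9720 + 5 = 3.6180.
M₂ = 1.96 − 7.7426 + 5 = -0.7826.
L₁/L₂ = 10^(0.4(M₂ − M₁)) = 10^(0.4 × (-4.4006)) = 10^(-1.76024) = 0.017368.

L₁/L₂ = 0.01737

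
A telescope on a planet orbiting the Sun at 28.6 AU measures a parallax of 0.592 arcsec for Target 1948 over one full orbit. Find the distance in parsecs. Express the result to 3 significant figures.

With baseline B (in AU) and parallax p (in arcsec), d = B/p parsecs.
d = 28.6 / 0.592 = 48.311 pc.

48.3 pc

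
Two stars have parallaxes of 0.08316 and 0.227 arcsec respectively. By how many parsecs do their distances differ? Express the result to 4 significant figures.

d_A = 1/0.08316″ = 12.025 pc; d_B = 1/0.2270″ = 4.4053 pc.
|d_B − d_A| = |4.4053 − 12.025| = 7.6197 pc.

7.620 pc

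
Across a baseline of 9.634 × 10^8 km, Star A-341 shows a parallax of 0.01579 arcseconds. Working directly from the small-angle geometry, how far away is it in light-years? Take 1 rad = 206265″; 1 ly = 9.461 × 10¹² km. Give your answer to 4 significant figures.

1330 ly

θ = 0.01579″ = 0.01579/206265 = 7.6552 × 10^-8 rad.
d = B/θ = (9.634 × 10^8) / (7.6552 × 10^-8) = 1.2585 × 10^16 km = (1.2585 × 10^16) / (9.461 × 10^12) ly = 1330.2 ly.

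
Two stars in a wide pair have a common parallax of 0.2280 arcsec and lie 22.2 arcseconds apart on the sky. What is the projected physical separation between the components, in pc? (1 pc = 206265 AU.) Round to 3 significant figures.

d = 1/p = 1/0.2280″ = 4.386 pc.
At distance d (pc), an angle of θ arcsec spans θ·d AU: s = 22.2 × 4.386 = 97.369 AU.
= 97.369 / 206265 = 0.00047206 pc.

0.000472 pc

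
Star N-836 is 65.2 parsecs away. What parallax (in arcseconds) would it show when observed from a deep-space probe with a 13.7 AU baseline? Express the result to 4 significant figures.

0.2101 arcsec

p (arcsec) = B (AU) / d (pc).
p = 13.7 / 65.2 = 0.21012 arcsec.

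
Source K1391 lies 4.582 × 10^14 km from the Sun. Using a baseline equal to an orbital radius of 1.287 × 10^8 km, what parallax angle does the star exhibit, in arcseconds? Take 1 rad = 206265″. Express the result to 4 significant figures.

0.05794 arcsec

θ ≈ B/d = (1.287 × 10^8) / (4.582 × 10^14) = 2.8088 × 10^-7 rad.
In arcseconds: 2.8088 × 10^-7 × 206265 = 0.057936″.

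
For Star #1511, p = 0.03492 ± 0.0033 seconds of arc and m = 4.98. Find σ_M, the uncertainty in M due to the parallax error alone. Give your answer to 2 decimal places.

σ_M = 0.21 mag

M = m − 5 log₁₀ d + 5 = m + 5 log₁₀ p + 5, so ∂M/∂p = 5/(p ln 10).
σ_M = (5/ln 10) · (σ_p/p) = 2.1715 × 0.0033/0.03492 = 2.1715 × 0.094502 = 0.20521.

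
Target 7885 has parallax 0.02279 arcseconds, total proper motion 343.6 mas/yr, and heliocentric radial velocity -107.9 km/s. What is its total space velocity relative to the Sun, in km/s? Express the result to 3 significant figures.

129 km/s

d = 1/p = 1/0.02279″ = 43.879 pc.
μ = 343.6 mas/yr = 0.3436 ″/yr.
v_t = 4.740 μ d = 4.740 × 0.3436 × 43.879 = 71.464 km/s.
v = √(v_r² + v_t²) = √((-107.9)² + 71.464²) = √16749.5 = 129.42 km/s.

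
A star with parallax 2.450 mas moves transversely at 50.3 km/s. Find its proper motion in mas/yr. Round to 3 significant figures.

d = 1/p = 1/0.002450″ = 408.16 pc.
μ = v_t / (4.74 d) = 50.3 / (4.74 × 408.16) = 50.3 / 1934.7 = 0.025999 ″/yr = 25.999 mas/yr.

26.0 mas/yr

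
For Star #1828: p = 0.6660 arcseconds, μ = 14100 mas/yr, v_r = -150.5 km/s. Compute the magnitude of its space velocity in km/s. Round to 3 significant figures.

d = 1/p = 1/0.6660″ = 1.5015 pc.
μ = 14100 mas/yr = 14.10 ″/yr.
v_t = 4.740 μ d = 4.740 × 14.10 × 1.5015 = 100.35 km/s.
v = √(v_r² + v_t²) = √((-150.5)² + 100.35²) = √32720.4 = 180.89 km/s.

181 km/s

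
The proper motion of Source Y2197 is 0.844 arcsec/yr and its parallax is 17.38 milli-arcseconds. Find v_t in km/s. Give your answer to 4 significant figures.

d = 1/p = 1/0.01738″ = 57.537 pc.
v_t = 4.74 × μ × d = 4.74 × 0.844 × 57.537 = 230.18 km/s.

230.2 km/s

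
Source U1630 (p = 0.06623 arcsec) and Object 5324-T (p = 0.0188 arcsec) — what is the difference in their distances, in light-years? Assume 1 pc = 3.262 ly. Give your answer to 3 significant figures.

d_A = 1/0.06623″ = 15.099 pc; d_B = 1/0.01880″ = 53.191 pc.
|d_B − d_A| = |53.191 − 15.099| = 38.092 pc = 38.092 × 3.262 ly = 124.26 ly.

124 ly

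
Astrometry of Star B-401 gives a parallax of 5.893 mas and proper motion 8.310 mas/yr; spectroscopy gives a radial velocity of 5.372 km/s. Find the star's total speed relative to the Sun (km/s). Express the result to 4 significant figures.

d = 1/p = 1/0.005893″ = 169.69 pc.
μ = 8.310 mas/yr = 0.008310 ″/yr.
v_t = 4.740 μ d = 4.740 × 0.008310 × 169.69 = 6.684 km/s.
v = √(v_r² + v_t²) = √(5.372² + 6.684²) = √73.5342 = 8.5752 km/s.

8.575 km/s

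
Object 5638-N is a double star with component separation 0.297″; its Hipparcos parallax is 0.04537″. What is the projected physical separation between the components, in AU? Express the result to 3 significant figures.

d = 1/p = 1/0.04537″ = 22.041 pc.
At distance d (pc), an angle of θ arcsec spans θ·d AU: s = 0.297 × 22.041 = 6.5462 AU.

6.55 AU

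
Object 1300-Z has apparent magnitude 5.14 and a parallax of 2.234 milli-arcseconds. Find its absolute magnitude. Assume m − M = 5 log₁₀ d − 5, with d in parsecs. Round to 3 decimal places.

M = -3.115

d = 1/p = 1/0.002234″ = 447.63 pc.
m − M = 5 log₁₀(447.63) − 5 = 13.2546 − 5 = 8.2546.
M = m − (m − M) = 5.14 − 8.2546 = -3.115.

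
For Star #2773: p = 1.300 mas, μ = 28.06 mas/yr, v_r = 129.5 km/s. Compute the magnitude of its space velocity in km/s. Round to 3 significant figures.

d = 1/p = 1/0.001300″ = 769.23 pc.
μ = 28.06 mas/yr = 0.02806 ″/yr.
v_t = 4.740 μ d = 4.740 × 0.02806 × 769.23 = 102.31 km/s.
v = √(v_r² + v_t²) = √(129.5² + 102.31²) = √27237.6 = 165.04 km/s.

165 km/s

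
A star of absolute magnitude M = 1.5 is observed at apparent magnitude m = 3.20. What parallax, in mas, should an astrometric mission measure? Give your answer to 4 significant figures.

45.71 mas

m − M = 3.20 − 1.5 = 1.70.
d = 10^((m−M)/5 + 1) = 10^1.340 = 21.878 pc.
p = 1/d = 1/21.878 = 0.045708 arcsec = 45.708 mas.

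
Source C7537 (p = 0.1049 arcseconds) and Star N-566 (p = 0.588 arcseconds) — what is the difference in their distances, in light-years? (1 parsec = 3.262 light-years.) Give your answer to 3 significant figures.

25.5 ly

d_A = 1/0.1049″ = 9.5329 pc; d_B = 1/0.5880″ = 1.7007 pc.
|d_B − d_A| = |1.7007 − 9.5329| = 7.8322 pc = 7.8322 × 3.262 ly = 25.549 ly.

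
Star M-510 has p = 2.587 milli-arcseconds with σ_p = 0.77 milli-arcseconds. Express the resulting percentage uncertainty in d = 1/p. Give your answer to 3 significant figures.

29.8%

For d = 1/p, |σ_d/d| = |σ_p/p|.
σ_p/p = 0.77 / 2.587 = 0.29764 = 29.764%.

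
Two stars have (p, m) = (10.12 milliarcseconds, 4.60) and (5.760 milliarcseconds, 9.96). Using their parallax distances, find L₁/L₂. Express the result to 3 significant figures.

L₁/L₂ = 45.1

d₁ = 1/p₁ = 1/0.01012″ = 98.814 pc; d₂ = 1/p₂ = 1/0.005760″ = 173.61 pc.
M₁ = m₁ − 5 log₁₀ d₁ + 5 = 4.60 − 9.9741 + 5 = -0.3741.
M₂ = 9.96 − 11.1979 + 5 = 3.7621.
L₁/L₂ = 10^(0.4(M₂ − M₁)) = 10^(0.4 × 4.1362) = 10^1.65448 = 45.132.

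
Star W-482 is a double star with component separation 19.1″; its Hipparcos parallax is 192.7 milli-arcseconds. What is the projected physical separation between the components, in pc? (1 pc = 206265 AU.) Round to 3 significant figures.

d = 1/p = 1/0.1927″ = 5.1894 pc.
At distance d (pc), an angle of θ arcsec spans θ·d AU: s = 19.1 × 5.1894 = 99.118 AU.
= 99.118 / 206265 = 0.00048054 pc.

0.000481 pc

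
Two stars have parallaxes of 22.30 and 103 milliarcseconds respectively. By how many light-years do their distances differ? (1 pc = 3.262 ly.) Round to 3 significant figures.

d_A = 1/0.02230″ = 44.843 pc; d_B = 1/0.1030″ = 9.7087 pc.
|d_B − d_A| = |9.7087 − 44.843| = 35.134 pc = 35.134 × 3.262 ly = 114.61 ly.

115 ly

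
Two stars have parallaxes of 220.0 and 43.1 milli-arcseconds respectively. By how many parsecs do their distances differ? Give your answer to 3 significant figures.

d_A = 1/0.2200″ = 4.5455 pc; d_B = 1/0.04310″ = 23.202 pc.
|d_B − d_A| = |23.202 − 4.5455| = 18.657 pc.

18.7 pc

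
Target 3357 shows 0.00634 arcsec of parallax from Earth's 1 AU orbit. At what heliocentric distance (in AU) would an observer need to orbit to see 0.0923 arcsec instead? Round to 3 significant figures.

14.6 AU

Parallax scales linearly with baseline: p ∝ B, so B = p_target / p_Earth × 1 AU.
B = 0.0923 / 0.00634 = 14.558 AU.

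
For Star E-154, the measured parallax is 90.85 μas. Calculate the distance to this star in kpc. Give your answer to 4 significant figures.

p = 90.85 μas = 0.00009085 arcsec.
d = 1/p = 1/0.00009085 = 11007 pc.
= 11.007 kpc.

11.01 kpc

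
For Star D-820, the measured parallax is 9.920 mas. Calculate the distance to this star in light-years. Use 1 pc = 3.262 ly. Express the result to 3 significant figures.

329 light years

p = 9.920 mas = 0.009920 arcsec.
d = 1/p = 1/0.009920 = 100.81 pc.
In light-years: 100.81 × 3.262 = 328.84 ly.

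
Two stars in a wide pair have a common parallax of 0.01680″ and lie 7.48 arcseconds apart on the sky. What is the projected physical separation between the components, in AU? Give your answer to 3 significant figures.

445 AU

d = 1/p = 1/0.01680″ = 59.524 pc.
At distance d (pc), an angle of θ arcsec spans θ·d AU: s = 7.48 × 59.524 = 445.24 AU.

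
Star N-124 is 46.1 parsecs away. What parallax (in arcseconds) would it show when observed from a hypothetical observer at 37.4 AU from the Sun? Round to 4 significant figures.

0.8113 arcsec

p (arcsec) = B (AU) / d (pc).
p = 37.4 / 46.1 = 0.81128 arcsec.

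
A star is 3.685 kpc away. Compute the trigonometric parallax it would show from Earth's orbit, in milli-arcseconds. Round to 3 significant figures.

d = 3.685 kpc = 3685 pc.
p = 1/d = 1/3685 = 0.00027137 arcsec.
= 0.00027137 × 1000 = 0.27137 mas.

0.271 mas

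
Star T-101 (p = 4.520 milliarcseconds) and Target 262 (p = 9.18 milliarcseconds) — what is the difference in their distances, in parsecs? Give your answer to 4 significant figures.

112.3 pc

d_A = 1/0.004520″ = 221.24 pc; d_B = 1/0.009180″ = 108.93 pc.
|d_B − d_A| = |108.93 − 221.24| = 112.31 pc.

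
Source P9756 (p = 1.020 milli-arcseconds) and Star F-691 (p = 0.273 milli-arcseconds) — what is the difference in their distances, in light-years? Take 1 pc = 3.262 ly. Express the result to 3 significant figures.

8750 ly

d_A = 1/0.001020″ = 980.39 pc; d_B = 1/0.0002730″ = 3663 pc.
|d_B − d_A| = |3663 − 980.39| = 2682.6 pc = 2682.6 × 3.262 ly = 8750.6 ly.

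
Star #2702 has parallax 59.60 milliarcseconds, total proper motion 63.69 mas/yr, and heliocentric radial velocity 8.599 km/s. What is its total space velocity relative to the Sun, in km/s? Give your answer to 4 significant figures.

9.980 km/s

d = 1/p = 1/0.05960″ = 16.779 pc.
μ = 63.69 mas/yr = 0.06369 ″/yr.
v_t = 4.740 μ d = 4.740 × 0.06369 × 16.779 = 5.0654 km/s.
v = √(v_r² + v_t²) = √(8.599² + 5.0654²) = √99.6011 = 9.98 km/s.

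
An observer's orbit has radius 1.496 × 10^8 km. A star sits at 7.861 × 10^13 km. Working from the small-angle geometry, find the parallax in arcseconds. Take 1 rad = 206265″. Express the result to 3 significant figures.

0.393 arcsec

θ ≈ B/d = (1.496 × 10^8) / (7.861 × 10^13) = 1.9031 × 10^-6 rad.
In arcseconds: 1.9031 × 10^-6 × 206265 = 0.39254″.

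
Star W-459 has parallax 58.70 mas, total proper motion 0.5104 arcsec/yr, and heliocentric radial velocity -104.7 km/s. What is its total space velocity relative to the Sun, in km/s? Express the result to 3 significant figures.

d = 1/p = 1/0.05870″ = 17.036 pc.
v_t = 4.740 μ d = 4.740 × 0.5104 × 17.036 = 41.215 km/s.
v = √(v_r² + v_t²) = √((-104.7)² + 41.215²) = √12660.8 = 112.52 km/s.

113 km/s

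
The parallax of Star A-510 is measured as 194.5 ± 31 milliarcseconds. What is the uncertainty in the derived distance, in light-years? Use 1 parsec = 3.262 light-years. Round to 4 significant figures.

2.673 ly

d = 1/p, so σ_d = σ_p / p².
σ_d = 0.0310 / (0.1945)² = 0.0310 / 0.03783 = 0.81946 pc = 0.81946 × 3.262 ly = 2.6731 ly.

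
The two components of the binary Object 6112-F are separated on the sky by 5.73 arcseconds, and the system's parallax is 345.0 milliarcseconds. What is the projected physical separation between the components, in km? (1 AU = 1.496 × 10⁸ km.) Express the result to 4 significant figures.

d = 1/p = 1/0.3450″ = 2.8986 pc.
At distance d (pc), an angle of θ arcsec spans θ·d AU: s = 5.73 × 2.8986 = 16.609 AU.
= 16.609 × 1.496 × 10⁸ km = 2.4847 × 10^9 km.

2.485 × 10^9 km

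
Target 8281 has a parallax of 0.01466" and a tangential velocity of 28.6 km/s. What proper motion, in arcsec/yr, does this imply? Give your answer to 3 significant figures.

0.0885 arcsec/yr

d = 1/p = 1/0.01466″ = 68.213 pc.
μ = v_t / (4.74 d) = 28.6 / (4.74 × 68.213) = 28.6 / 323.33 = 0.088455 ″/yr.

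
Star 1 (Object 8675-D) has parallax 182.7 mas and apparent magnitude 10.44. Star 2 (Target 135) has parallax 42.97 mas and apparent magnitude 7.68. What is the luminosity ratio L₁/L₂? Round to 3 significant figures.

L₁/L₂ = 0.00435

d₁ = 1/p₁ = 1/0.1827″ = 5.4735 pc; d₂ = 1/p₂ = 1/0.04297″ = 23.272 pc.
M₁ = m₁ − 5 log₁₀ d₁ + 5 = 10.44 − 3.6913 + 5 = 11.7487.
M₂ = 7.68 − 6.8342 + 5 = 5.8458.
L₁/L₂ = 10^(0.4(M₂ − M₁)) = 10^(0.4 × (-5.9029)) = 10^(-2.36116) = 0.0043535.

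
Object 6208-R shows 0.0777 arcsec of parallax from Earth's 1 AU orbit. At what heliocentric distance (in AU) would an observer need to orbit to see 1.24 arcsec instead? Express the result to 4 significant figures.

Parallax scales linearly with baseline: p ∝ B, so B = p_target / p_Earth × 1 AU.
B = 1.24 / 0.0777 = 15.959 AU.

15.96 AU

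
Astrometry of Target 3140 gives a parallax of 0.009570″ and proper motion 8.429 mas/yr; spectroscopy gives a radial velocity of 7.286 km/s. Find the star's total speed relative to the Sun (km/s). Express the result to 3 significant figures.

d = 1/p = 1/0.009570″ = 104.49 pc.
μ = 8.429 mas/yr = 0.008429 ″/yr.
v_t = 4.740 μ d = 4.740 × 0.008429 × 104.49 = 4.1747 km/s.
v = √(v_r² + v_t²) = √(7.286² + 4.1747²) = √70.5139 = 8.3973 km/s.

8.40 km/s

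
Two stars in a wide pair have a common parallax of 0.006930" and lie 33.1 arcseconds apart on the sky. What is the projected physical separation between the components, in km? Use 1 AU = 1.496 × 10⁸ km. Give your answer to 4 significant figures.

d = 1/p = 1/0.006930″ = 144.3 pc.
At distance d (pc), an angle of θ arcsec spans θ·d AU: s = 33.1 × 144.3 = 4776.3 AU.
= 4776.3 × 1.496 × 10⁸ km = 7.1453 × 10^11 km.

7.145 × 10^11 km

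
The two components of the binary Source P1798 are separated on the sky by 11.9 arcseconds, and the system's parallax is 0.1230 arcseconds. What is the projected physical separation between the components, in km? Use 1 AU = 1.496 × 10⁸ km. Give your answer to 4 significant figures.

1.447 × 10^10 km

d = 1/p = 1/0.1230″ = 8.1301 pc.
At distance d (pc), an angle of θ arcsec spans θ·d AU: s = 11.9 × 8.1301 = 96.748 AU.
= 96.748 × 1.496 × 10⁸ km = 1.4474 × 10^10 km.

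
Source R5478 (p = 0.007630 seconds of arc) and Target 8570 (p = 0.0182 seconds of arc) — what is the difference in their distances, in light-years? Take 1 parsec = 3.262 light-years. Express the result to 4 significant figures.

248.3 ly

d_A = 1/0.007630″ = 131.06 pc; d_B = 1/0.01820″ = 54.945 pc.
|d_B − d_A| = |54.945 − 131.06| = 76.115 pc = 76.115 × 3.262 ly = 248.29 ly.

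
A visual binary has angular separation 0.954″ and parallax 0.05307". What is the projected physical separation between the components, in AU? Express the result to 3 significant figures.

18.0 AU

d = 1/p = 1/0.05307″ = 18.843 pc.
At distance d (pc), an angle of θ arcsec spans θ·d AU: s = 0.954 × 18.843 = 17.976 AU.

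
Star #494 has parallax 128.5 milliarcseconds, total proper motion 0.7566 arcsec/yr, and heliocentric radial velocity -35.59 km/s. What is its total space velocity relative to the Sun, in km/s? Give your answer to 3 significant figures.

45.2 km/s

d = 1/p = 1/0.1285″ = 7.7821 pc.
v_t = 4.740 μ d = 4.740 × 0.7566 × 7.7821 = 27.909 km/s.
v = √(v_r² + v_t²) = √((-35.59)² + 27.909²) = √2045.56 = 45.228 km/s.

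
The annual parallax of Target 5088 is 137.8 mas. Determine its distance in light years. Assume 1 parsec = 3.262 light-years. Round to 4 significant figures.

23.67 light years

p = 137.8 mas = 0.1378 arcsec.
d = 1/p = 1/0.1378 = 7.2569 pc.
In light-years: 7.2569 × 3.262 = 23.672 ly.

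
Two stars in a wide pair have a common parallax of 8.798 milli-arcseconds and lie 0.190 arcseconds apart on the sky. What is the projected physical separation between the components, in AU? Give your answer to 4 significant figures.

d = 1/p = 1/0.008798″ = 113.66 pc.
At distance d (pc), an angle of θ arcsec spans θ·d AU: s = 0.190 × 113.66 = 21.595 AU.

21.60 AU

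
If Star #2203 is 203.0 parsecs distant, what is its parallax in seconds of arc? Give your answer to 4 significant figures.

p = 1/d = 1/203 = 0.0049261 arcsec.

0.004926 arcsec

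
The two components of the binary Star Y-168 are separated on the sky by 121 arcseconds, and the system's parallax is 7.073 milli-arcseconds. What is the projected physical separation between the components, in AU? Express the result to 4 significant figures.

d = 1/p = 1/0.007073″ = 141.38 pc.
At distance d (pc), an angle of θ arcsec spans θ·d AU: s = 121 × 141.38 = 17107 AU.

17110 AU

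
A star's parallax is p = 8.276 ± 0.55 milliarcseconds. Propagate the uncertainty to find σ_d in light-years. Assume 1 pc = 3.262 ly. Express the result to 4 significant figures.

d = 1/p, so σ_d = σ_p / p².
σ_d = 0.000550 / (0.008276)² = 0.000550 / 0.000068492 = 8.0301 pc = 8.0301 × 3.262 ly = 26.194 ly.

26.19 ly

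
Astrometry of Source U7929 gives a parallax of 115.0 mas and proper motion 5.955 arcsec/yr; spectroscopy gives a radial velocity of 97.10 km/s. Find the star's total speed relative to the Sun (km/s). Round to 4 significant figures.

d = 1/p = 1/0.1150″ = 8.6957 pc.
v_t = 4.740 μ d = 4.740 × 5.955 × 8.6957 = 245.45 km/s.
v = √(v_r² + v_t²) = √(97.10² + 245.45²) = √69674.1 = 263.96 km/s.

264.0 km/s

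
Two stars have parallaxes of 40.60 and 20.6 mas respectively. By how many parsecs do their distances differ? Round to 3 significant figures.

d_A = 1/0.04060″ = 24.631 pc; d_B = 1/0.02060″ = 48.544 pc.
|d_B − d_A| = |48.544 − 24.631| = 23.913 pc.

23.9 pc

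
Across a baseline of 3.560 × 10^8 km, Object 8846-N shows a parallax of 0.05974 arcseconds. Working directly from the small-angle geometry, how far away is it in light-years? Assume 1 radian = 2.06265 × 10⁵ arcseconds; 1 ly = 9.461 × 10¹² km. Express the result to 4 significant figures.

θ = 0.05974″ = 0.05974/206265 = 2.8963 × 10^-7 rad.
d = B/θ = (3.560 × 10^8) / (2.8963 × 10^-7) = 1.2292 × 10^15 km = (1.2292 × 10^15) / (9.461 × 10^12) ly = 129.92 ly.

129.9 ly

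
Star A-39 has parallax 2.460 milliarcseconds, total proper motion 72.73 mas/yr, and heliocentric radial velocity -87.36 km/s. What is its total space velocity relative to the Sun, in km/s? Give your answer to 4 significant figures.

165.1 km/s

d = 1/p = 1/0.002460″ = 406.5 pc.
μ = 72.73 mas/yr = 0.07273 ″/yr.
v_t = 4.740 μ d = 4.740 × 0.07273 × 406.5 = 140.14 km/s.
v = √(v_r² + v_t²) = √((-87.36)² + 140.14²) = √27271 = 165.14 km/s.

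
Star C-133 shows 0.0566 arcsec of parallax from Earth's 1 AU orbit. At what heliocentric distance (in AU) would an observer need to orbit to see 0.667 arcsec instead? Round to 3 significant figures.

11.8 AU

Parallax scales linearly with baseline: p ∝ B, so B = p_target / p_Earth × 1 AU.
B = 0.667 / 0.0566 = 11.784 AU.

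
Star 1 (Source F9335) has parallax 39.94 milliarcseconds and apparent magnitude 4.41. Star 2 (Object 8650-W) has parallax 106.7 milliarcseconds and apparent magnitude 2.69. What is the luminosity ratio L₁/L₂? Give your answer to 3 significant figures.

L₁/L₂ = 1.46

d₁ = 1/p₁ = 1/0.03994″ = 25.038 pc; d₂ = 1/p₂ = 1/0.1067″ = 9.3721 pc.
M₁ = m₁ − 5 log₁₀ d₁ + 5 = 4.41 − 6.9930 + 5 = 2.4170.
M₂ = 2.69 − 4.8592 + 5 = 2.8308.
L₁/L₂ = 10^(0.4(M₂ − M₁)) = 10^(0.4 × 0.4138) = 10^0.16552 = 1.4639.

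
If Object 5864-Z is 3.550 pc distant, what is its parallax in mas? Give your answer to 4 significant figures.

281.7 mas

p = 1/d = 1/3.55 = 0.28169 arcsec.
= 0.28169 × 1000 = 281.69 mas.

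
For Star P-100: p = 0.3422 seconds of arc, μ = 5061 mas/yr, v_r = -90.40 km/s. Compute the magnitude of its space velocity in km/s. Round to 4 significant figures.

114.4 km/s

d = 1/p = 1/0.3422″ = 2.9223 pc.
μ = 5061 mas/yr = 5.061 ″/yr.
v_t = 4.740 μ d = 4.740 × 5.061 × 2.9223 = 70.103 km/s.
v = √(v_r² + v_t²) = √((-90.40)² + 70.103²) = √13086.6 = 114.4 km/s.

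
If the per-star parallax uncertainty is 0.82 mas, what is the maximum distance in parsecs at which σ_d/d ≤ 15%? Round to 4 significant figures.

182.9 pc

σ_d/d = σ_p/p, so the condition is σ_p/p ≤ 0.15, i.e. p ≥ σ_p/0.15.
p_min = 0.82/0.15 = 5.4667 mas = 0.0054667 arcsec.
d_max = 1/p_min = 1/0.0054667 = 182.93 pc.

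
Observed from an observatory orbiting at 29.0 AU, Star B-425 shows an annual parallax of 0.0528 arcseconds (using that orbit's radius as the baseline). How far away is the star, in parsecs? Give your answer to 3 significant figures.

549 pc

With baseline B (in AU) and parallax p (in arcsec), d = B/p parsecs.
d = 29.0 / 0.0528 = 549.24 pc.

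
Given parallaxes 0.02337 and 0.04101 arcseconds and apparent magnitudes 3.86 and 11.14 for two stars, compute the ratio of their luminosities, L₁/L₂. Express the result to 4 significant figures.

L₁/L₂ = 2515

d₁ = 1/p₁ = 1/0.02337″ = 42.79 pc; d₂ = 1/p₂ = 1/0.04101″ = 24.384 pc.
M₁ = m₁ − 5 log₁₀ d₁ + 5 = 3.86 − 8.1567 + 5 = 0.7033.
M₂ = 11.14 − 6.9355 + 5 = 9.2045.
L₁/L₂ = 10^(0.4(M₂ − M₁)) = 10^(0.4 × 8.5012) = 10^3.40048 = 2514.7.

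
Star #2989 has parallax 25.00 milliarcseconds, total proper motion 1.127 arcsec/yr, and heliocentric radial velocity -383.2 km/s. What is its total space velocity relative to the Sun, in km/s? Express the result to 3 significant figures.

d = 1/p = 1/0.02500″ = 40 pc.
v_t = 4.740 μ d = 4.740 × 1.127 × 40 = 213.68 km/s.
v = √(v_r² + v_t²) = √((-383.2)² + 213.68²) = √192501 = 438.75 km/s.

439 km/s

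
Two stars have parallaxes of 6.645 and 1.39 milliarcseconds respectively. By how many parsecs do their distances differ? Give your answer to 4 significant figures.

d_A = 1/0.006645″ = 150.49 pc; d_B = 1/0.001390″ = 719.42 pc.
|d_B − d_A| = |719.42 − 150.49| = 568.93 pc.

568.9 pc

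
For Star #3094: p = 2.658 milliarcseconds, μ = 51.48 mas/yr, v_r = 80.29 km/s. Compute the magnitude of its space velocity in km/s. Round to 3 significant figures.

122 km/s

d = 1/p = 1/0.002658″ = 376.22 pc.
μ = 51.48 mas/yr = 0.05148 ″/yr.
v_t = 4.740 μ d = 4.740 × 0.05148 × 376.22 = 91.803 km/s.
v = √(v_r² + v_t²) = √(80.29² + 91.803²) = √14874.3 = 121.96 km/s.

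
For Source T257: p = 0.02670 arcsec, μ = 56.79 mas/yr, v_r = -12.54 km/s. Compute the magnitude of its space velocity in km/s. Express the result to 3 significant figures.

d = 1/p = 1/0.02670″ = 37.453 pc.
μ = 56.79 mas/yr = 0.05679 ″/yr.
v_t = 4.740 μ d = 4.740 × 0.05679 × 37.453 = 10.082 km/s.
v = √(v_r² + v_t²) = √((-12.54)² + 10.082²) = √258.898 = 16.09 km/s.

16.1 km/s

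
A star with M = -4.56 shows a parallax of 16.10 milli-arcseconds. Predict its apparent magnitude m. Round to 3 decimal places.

m = -0.594

d = 1/p = 1/0.01610″ = 62.112 pc.
m − M = 5 log₁₀ d − 5 = 5 log₁₀(62.112) − 5 = 8.9659 − 5 = 3.9659.
m = M + (m − M) = -4.56 + 3.9659 = -0.594.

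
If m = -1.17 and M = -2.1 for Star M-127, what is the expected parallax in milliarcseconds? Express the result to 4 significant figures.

65.16 mas

m − M = -1.17 − (-2.1) = 0.93.
d = 10^((m−M)/5 + 1) = 10^1.186 = 15.346 pc.
p = 1/d = 1/15.346 = 0.065164 arcsec = 65.164 mas.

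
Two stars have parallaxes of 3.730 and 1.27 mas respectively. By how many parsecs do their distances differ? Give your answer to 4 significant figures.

519.3 pc

d_A = 1/0.003730″ = 268.1 pc; d_B = 1/0.001270″ = 787.4 pc.
|d_B − d_A| = |787.4 − 268.1| = 519.3 pc.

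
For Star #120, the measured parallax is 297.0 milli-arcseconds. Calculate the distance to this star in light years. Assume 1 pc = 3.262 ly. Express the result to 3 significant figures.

p = 297.0 milli-arcseconds = 0.2970 arcsec.
d = 1/p = 1/0.2970 = 3.367 pc.
In light-years: 3.367 × 3.262 = 10.983 ly.

11.0 light years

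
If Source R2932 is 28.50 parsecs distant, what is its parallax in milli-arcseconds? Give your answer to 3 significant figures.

p = 1/d = 1/28.5 = 0.035088 arcsec.
= 0.035088 × 1000 = 35.088 mas.

35.1 mas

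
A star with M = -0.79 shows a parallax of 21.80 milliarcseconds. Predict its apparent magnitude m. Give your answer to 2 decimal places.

m = 2.52

d = 1/p = 1/0.02180″ = 45.872 pc.
m − M = 5 log₁₀ d − 5 = 5 log₁₀(45.872) − 5 = 8.3077 − 5 = 3.3077.
m = M + (m − M) = -0.79 + 3.3077 = 2.52.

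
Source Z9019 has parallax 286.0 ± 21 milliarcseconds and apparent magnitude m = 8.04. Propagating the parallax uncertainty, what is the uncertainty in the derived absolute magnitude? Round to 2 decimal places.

M = m − 5 log₁₀ d + 5 = m + 5 log₁₀ p + 5, so ∂M/∂p = 5/(p ln 10).
σ_M = (5/ln 10) · (σ_p/p) = 2.1715 × 21/286.0 = 2.1715 × 0.073427 = 0.15945.

σ_M = 0.16 mag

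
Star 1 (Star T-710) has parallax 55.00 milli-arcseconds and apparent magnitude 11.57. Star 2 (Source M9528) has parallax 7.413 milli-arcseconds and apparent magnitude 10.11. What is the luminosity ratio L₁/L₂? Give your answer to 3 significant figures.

L₁/L₂ = 0.00473

d₁ = 1/p₁ = 1/0.05500″ = 18.182 pc; d₂ = 1/p₂ = 1/0.007413″ = 134.9 pc.
M₁ = m₁ − 5 log₁₀ d₁ + 5 = 11.57 − 6.2982 + 5 = 10.2718.
M₂ = 10.11 − 10.6501 + 5 = 4.4599.
L₁/L₂ = 10^(0.4(M₂ − M₁)) = 10^(0.4 × (-5.8119)) = 10^(-2.32476) = 0.0047341.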